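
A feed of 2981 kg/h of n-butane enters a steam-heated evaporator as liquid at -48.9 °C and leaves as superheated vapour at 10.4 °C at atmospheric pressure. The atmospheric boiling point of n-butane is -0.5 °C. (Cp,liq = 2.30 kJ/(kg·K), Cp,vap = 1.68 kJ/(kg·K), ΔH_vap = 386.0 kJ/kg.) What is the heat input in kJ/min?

Q = 25600 kJ/min

liquid -48.9→-0.5 °C: 111.32 kJ/kg
vaporisation at -0.5 °C: 386 kJ/kg
vapour -0.5→10.4 °C: 18.312 kJ/kg
Δh = 111.32 + 386 + 18.312 = 515.63 kJ/kg
Q = ṁ·Δh = 2981 kg/h × 515.63 kJ/kg = 1.5371e+06 kJ/h
|Q| = 426.97 kW = 25618 kJ/min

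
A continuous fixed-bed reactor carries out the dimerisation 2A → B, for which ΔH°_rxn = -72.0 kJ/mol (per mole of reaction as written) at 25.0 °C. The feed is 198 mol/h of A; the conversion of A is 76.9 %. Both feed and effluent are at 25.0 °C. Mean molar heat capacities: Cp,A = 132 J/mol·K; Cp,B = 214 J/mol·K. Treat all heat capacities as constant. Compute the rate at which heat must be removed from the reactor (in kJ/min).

Extent of reaction ξ = 0.769 × 198 / 2 = 76.131 mol/h
Reaction term: ξ·ΔH°_rxn = 76.131 × -72.0 = -5481.4 kJ/h
Q = ΔH = -5481.4 kJ/h = -1.5226 kW
Heat removed = 91.357 kJ/min

Q_out = 91.4 kJ/min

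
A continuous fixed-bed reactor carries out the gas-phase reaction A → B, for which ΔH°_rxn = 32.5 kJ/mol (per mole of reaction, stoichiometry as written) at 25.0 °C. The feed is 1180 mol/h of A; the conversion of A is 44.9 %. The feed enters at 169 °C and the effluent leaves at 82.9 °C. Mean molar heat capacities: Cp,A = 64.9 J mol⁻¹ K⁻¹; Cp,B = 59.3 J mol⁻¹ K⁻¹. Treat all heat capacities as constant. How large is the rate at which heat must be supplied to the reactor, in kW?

Extent of reaction ξ = 0.449 × 1180 = 529.82 mol/h
Reaction term: ξ·ΔH°_rxn = 529.82 × 32.5 = 17219 kJ/h
Sensible, feed 169→25 °C: -11028 kJ/h
Outlet flows (mol/h): A 650.18, B 529.82
Sensible, products 25→82.9 °C: 4262.3 kJ/h
Q = ΔH = 10454 kJ/h = 2.9038 kW
Heat supplied = 2.9038 kW

Q_in = 2.90 kW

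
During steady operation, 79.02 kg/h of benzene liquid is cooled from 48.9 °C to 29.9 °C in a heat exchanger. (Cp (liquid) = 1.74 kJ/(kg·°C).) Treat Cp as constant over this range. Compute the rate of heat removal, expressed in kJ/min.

Q = ṁ·Cp·ΔT = 79.02 × 1.74 × (29.9 − 48.9) = -2612.4 kJ/h
Converting: 2612.4 / 3600 s = 0.72567 kW
Cooling duty = 43.54 kJ/min

Q_c = 43.5 kJ/min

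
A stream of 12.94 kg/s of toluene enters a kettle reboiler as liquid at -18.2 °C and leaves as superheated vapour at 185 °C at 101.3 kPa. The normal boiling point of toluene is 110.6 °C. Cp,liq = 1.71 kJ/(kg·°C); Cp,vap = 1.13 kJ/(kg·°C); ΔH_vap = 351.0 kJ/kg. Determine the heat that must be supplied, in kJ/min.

Q = 509000 kJ/min

liquid -18.2→110.6 °C: 220.25 kJ/kg
vaporisation at 110.6 °C: 351 kJ/kg
vapour 110.6→185 °C: 84.072 kJ/kg
Δh = 220.25 + 351 + 84.072 = 655.32 kJ/kg
Q = ṁ·Δh = 12.94 kg/s × 655.32 kJ/kg = 8479.8 kJ/s
|Q| = 8479.8 kW = 508790 kJ/min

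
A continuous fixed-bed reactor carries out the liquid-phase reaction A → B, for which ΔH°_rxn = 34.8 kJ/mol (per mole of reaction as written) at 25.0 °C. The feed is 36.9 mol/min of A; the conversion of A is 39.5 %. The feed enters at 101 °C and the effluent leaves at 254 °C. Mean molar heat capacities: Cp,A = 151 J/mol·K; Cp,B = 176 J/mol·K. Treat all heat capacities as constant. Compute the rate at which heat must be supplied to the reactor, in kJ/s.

Q_in = 24.1 kJ/s

Extent of reaction ξ = 0.395 × 36.9 = 14.575 mol/min
Reaction term: ξ·ΔH°_rxn = 14.575 × 34.8 = 507.23 kJ/min
Sensible, feed 101→25 °C: -423.46 kJ/min
Outlet flows (mol/min): A 22.325, B 14.575
Sensible, products 25→254 °C: 1359.4 kJ/min
Q = ΔH = 1443.2 kJ/min = 24.053 kW
Heat supplied = 24.053 kJ/s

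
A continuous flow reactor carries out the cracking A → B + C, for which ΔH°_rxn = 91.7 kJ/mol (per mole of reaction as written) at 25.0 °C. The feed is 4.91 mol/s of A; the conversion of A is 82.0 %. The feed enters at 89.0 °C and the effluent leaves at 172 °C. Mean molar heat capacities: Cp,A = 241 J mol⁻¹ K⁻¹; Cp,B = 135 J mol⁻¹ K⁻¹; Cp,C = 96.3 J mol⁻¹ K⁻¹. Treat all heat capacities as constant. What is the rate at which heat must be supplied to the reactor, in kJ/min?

Q_in = 27700 kJ/min

Extent of reaction ξ = 0.820 × 4.91 = 4.0262 mol/s
Reaction term: ξ·ΔH°_rxn = 4.0262 × 91.7 = 369.2 kJ/s
Sensible, feed 89.0→25 °C: -75.732 kJ/s
Outlet flows (mol/s): A 0.8838, B 4.0262, C 4.0262
Sensible, products 25→172 °C: 168.21 kJ/s
Q = ΔH = 461.68 kJ/s = 461.68 kW
Heat supplied = 27701 kJ/min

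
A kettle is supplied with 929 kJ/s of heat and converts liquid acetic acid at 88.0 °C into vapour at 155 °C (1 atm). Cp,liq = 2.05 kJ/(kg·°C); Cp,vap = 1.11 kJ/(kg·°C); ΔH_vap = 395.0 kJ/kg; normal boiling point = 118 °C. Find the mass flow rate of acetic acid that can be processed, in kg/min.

Δh = 2.05×(118−88.0) + 395.0 + 1.11×(155−118) = 497.57 kJ/kg
Q = 929 kJ/s = 929 kJ/s = 55740 kJ/min
ṁ = Q/Δh = 55740 / 497.57 = 112.02 kg/min

ṁ = 112 kg/min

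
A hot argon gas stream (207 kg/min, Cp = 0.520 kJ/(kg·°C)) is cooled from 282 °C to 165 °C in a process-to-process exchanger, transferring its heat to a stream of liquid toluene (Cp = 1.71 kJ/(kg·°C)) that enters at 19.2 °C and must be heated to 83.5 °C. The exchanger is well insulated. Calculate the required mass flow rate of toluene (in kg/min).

Heat released by hot stream: Q = 207 × 0.520 × (282 − 165) = 12594 kJ/min
Energy balance on cold side (adiabatic exchanger): Q = ṁ_c·Cp_c·(T_c,out − T_c,in)
ṁ_c = 12594 / [1.71 × (83.5 − 19.2)] = 114.54 kg/min

ṁ_c = 115 kg/min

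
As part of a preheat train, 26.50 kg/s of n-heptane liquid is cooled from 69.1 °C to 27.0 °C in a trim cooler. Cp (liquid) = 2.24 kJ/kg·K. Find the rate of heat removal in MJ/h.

Q = ṁ·Cp·ΔT = 26.50 × 2.24 × (27.0 − 69.1) = -2499.1 kJ/s
Cooling duty = 8996.6 MJ/h

Q_c = 9000 MJ/h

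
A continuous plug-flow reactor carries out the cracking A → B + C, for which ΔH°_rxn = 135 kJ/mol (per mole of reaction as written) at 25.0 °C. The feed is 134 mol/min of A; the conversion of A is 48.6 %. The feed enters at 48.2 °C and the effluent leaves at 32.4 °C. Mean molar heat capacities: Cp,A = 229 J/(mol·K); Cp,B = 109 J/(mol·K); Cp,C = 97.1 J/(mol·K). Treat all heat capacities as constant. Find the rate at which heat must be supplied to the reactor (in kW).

Q_in = 138 kW

Extent of reaction ξ = 0.486 × 134 = 65.124 mol/min
Reaction term: ξ·ΔH°_rxn = 65.124 × 135 = 8791.7 kJ/min
Sensible, feed 48.2→25 °C: -711.92 kJ/min
Outlet flows (mol/min): A 68.876, B 65.124, C 65.124
Sensible, products 25→32.4 °C: 216.04 kJ/min
Q = ΔH = 8295.9 kJ/min = 138.26 kW
Heat supplied = 138.26 kW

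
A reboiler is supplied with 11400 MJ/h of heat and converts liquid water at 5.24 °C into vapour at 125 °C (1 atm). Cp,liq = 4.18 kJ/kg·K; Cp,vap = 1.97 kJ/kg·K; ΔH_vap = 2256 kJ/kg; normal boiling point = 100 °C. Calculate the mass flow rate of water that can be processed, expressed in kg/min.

ṁ = 70.3 kg/min

Δh = 4.18×(100−5.24) + 2256 + 1.97×(125−100) = 2701.3 kJ/kg
Q = 11400 MJ/h = 3166.7 kJ/s = 190000 kJ/min
ṁ = Q/Δh = 190000 / 2701.3 = 70.335 kg/min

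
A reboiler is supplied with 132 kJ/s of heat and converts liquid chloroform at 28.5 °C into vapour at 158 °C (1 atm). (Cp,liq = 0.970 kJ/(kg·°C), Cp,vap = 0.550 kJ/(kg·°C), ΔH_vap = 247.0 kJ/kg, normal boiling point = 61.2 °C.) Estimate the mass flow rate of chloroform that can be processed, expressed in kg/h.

ṁ = 1430 kg/h

Δh = 0.970×(61.2−28.5) + 247.0 + 0.550×(158−61.2) = 331.96 kJ/kg
Q = 132 kJ/s = 132 kJ/s = 475200 kJ/h
ṁ = Q/Δh = 475200 / 331.96 = 1431.5 kg/h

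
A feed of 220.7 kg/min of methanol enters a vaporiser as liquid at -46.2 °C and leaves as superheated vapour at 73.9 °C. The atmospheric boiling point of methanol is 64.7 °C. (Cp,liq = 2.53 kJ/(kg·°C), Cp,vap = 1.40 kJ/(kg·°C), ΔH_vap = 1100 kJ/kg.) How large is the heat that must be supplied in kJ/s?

liquid -46.2→64.7 °C: 280.58 kJ/kg
vaporisation at 64.7 °C: 1100 kJ/kg
vapour 64.7→73.9 °C: 12.88 kJ/kg
Δh = 280.58 + 1100 + 12.88 = 1393.5 kJ/kg
Q = ṁ·Δh = 220.7 kg/min × 1393.5 kJ/kg = 307540 kJ/min
|Q| = 5125.6 kW

Q = 5130 kJ/s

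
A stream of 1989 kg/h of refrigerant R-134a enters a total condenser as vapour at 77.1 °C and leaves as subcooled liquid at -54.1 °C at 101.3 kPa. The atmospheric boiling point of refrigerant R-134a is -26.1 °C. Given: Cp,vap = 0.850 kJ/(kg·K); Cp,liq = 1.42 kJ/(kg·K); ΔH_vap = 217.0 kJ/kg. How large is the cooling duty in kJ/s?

vapour 77.1→-26.1 °C: -87.72 kJ/kg
condensation at -26.1 °C: -217 kJ/kg
liquid -26.1→-54.1 °C: -39.76 kJ/kg
Δh = -87.72 + -217 + -39.76 = -344.48 kJ/kg
Q = ṁ·Δh = 1989 kg/h × -344.48 kJ/kg = -685170 kJ/h
|Q| = 190.33 kW

Q_c = 190 kJ/s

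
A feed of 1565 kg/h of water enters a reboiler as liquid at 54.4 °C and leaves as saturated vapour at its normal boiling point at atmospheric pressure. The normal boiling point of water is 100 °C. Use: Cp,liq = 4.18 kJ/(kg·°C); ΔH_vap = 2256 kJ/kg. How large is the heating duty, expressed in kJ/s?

liquid 54.4→100 °C: 190.61 kJ/kg
vaporisation at 100 °C: 2256 kJ/kg
Δh = 190.61 + 2256 = 2446.6 kJ/kg
Q = ṁ·Δh = 1565 kg/h × 2446.6 kJ/kg = 3.8289e+06 kJ/h
|Q| = 1063.6 kW

Q = 1060 kJ/s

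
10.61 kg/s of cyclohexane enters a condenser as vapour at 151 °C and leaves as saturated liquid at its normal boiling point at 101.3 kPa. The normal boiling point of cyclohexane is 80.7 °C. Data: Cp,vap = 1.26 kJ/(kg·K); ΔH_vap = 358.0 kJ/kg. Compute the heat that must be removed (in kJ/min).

Q_c = 284000 kJ/min

vapour 151→80.7 °C: -88.578 kJ/kg
condensation at 80.7 °C: -358 kJ/kg
Δh = -88.578 + -358 = -446.58 kJ/kg
Q = ṁ·Δh = 10.61 kg/s × -446.58 kJ/kg = -4738.2 kJ/s
|Q| = 4738.2 kW = 284290 kJ/min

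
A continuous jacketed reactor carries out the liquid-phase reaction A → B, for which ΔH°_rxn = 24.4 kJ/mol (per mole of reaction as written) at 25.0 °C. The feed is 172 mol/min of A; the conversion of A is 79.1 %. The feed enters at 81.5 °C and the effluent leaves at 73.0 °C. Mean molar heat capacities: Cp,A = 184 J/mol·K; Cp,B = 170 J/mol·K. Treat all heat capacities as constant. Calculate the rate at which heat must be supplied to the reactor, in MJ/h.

Extent of reaction ξ = 0.791 × 172 = 136.05 mol/min
Reaction term: ξ·ΔH°_rxn = 136.05 × 24.4 = 3319.7 kJ/min
Sensible, feed 81.5→25 °C: -1788.1 kJ/min
Outlet flows (mol/min): A 35.948, B 136.05
Sensible, products 25→73.0 °C: 1427.7 kJ/min
Q = ΔH = 2959.2 kJ/min = 49.321 kW
Heat supplied = 177.55 MJ/h

Q_in = 178 MJ/h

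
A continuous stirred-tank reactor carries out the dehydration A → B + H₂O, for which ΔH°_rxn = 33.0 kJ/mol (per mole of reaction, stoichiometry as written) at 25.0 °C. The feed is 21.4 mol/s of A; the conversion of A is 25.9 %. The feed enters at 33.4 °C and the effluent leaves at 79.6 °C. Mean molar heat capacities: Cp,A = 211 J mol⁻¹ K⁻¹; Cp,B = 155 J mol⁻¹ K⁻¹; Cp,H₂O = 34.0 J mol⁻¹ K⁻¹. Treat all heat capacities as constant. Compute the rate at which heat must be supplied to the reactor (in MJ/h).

Q_in = 1390 MJ/h

Extent of reaction ξ = 0.259 × 21.4 = 5.5426 mol/s
Reaction term: ξ·ΔH°_rxn = 5.5426 × 33.0 = 182.91 kJ/s
Sensible, feed 33.4→25 °C: -37.929 kJ/s
Outlet flows (mol/s): A 15.857, B 5.5426, H₂O 5.5426
Sensible, products 25→79.6 °C: 239.88 kJ/s
Q = ΔH = 384.86 kJ/s = 384.86 kW
Heat supplied = 1385.5 MJ/h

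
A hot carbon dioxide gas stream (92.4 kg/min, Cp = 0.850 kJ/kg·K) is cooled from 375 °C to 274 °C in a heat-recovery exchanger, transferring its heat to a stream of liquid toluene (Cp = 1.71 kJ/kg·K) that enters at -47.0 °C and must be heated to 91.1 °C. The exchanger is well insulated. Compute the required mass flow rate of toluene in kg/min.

Heat released by hot stream: Q = 92.4 × 0.850 × (375 − 274) = 7932.5 kJ/min
Energy balance on cold side (adiabatic exchanger): Q = ṁ_c·Cp_c·(T_c,out − T_c,in)
ṁ_c = 7932.5 / [1.71 × (91.1 − -47.0)] = 33.591 kg/min

ṁ_c = 33.6 kg/min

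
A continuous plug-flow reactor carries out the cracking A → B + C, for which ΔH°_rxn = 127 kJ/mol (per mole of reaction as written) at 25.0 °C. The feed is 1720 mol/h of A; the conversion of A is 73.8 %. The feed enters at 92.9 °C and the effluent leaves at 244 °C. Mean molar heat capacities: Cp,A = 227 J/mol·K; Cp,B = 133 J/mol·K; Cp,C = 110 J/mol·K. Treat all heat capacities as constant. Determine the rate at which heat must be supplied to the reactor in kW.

Extent of reaction ξ = 0.738 × 1720 = 1269.4 mol/h
Reaction term: ξ·ΔH°_rxn = 1269.4 × 127 = 161210 kJ/h
Sensible, feed 92.9→25 °C: -26511 kJ/h
Outlet flows (mol/h): A 450.64, B 1269.4, C 1269.4
Sensible, products 25→244 °C: 89954 kJ/h
Q = ΔH = 224650 kJ/h = 62.403 kW
Heat supplied = 62.403 kW

Q_in = 62.4 kW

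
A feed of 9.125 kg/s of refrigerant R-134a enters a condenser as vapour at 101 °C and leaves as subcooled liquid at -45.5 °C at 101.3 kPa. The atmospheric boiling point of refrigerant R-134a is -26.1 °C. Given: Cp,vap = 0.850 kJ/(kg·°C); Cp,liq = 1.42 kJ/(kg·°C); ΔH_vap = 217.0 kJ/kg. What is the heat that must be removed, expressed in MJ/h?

vapour 101→-26.1 °C: -108.03 kJ/kg
condensation at -26.1 °C: -217 kJ/kg
liquid -26.1→-45.5 °C: -27.548 kJ/kg
Δh = -108.03 + -217 + -27.548 = -352.58 kJ/kg
Q = ṁ·Δh = 9.125 kg/s × -352.58 kJ/kg = -3217.3 kJ/s
|Q| = 3217.3 kW = 11582 MJ/h

Q_c = 11600 MJ/h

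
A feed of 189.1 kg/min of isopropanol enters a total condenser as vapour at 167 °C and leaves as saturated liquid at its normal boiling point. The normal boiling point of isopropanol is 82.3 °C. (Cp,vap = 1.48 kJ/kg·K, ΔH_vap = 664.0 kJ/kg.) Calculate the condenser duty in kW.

Q_c = 2490 kW

vapour 167→82.3 °C: -125.36 kJ/kg
condensation at 82.3 °C: -664 kJ/kg
Δh = -125.36 + -664 = -789.36 kJ/kg
Q = ṁ·Δh = 189.1 kg/min × -789.36 kJ/kg = -149270 kJ/min
|Q| = 2487.8 kW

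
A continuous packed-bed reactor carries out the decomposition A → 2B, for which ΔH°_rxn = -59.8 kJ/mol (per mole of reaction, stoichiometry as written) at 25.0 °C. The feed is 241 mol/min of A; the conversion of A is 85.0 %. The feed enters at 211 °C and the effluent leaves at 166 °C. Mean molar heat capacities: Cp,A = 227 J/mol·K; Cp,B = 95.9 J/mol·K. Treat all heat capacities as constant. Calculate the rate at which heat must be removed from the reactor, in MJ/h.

Q_out = 944 MJ/h

Extent of reaction ξ = 0.850 × 241 = 204.85 mol/min
Reaction term: ξ·ΔH°_rxn = 204.85 × -59.8 = -12250 kJ/min
Sensible, feed 211→25 °C: -10176 kJ/min
Outlet flows (mol/min): A 36.15, B 409.7
Sensible, products 25→166 °C: 6697 kJ/min
Q = ΔH = -15729 kJ/min = -262.14 kW
Heat removed = 943.71 MJ/h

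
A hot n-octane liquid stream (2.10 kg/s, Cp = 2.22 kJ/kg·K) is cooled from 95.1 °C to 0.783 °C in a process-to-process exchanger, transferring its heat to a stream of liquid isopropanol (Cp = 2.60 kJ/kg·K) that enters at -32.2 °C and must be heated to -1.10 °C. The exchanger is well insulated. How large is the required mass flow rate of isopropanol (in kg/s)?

ṁ_c = 5.44 kg/s

Heat released by hot stream: Q = 2.10 × 2.22 × (95.1 − 0.783) = 439.71 kJ/s
Energy balance on cold side (adiabatic exchanger): Q = ṁ_c·Cp_c·(T_c,out − T_c,in)
ṁ_c = 439.71 / [2.60 × (-1.10 − -32.2)] = 5.4379 kg/s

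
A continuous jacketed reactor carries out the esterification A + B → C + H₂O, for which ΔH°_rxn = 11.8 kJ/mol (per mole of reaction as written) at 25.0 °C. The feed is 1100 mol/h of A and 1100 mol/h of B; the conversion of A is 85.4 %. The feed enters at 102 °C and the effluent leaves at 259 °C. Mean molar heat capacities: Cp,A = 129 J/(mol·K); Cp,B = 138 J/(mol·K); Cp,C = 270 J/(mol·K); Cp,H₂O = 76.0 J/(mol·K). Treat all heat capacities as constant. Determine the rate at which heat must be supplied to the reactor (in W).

Extent of reaction ξ = 0.854 × 1100 = 939.4 mol/h
Reaction term: ξ·ΔH°_rxn = 939.4 × 11.8 = 11085 kJ/h
Sensible, feed 102→25 °C: -22615 kJ/h
Outlet flows (mol/h): A 160.6, B 160.6, C 939.4, H₂O 939.4
Sensible, products 25→259 °C: 86092 kJ/h
Q = ΔH = 74562 kJ/h = 20.712 kW
Heat supplied = 20712 W

Q_in = 20700 W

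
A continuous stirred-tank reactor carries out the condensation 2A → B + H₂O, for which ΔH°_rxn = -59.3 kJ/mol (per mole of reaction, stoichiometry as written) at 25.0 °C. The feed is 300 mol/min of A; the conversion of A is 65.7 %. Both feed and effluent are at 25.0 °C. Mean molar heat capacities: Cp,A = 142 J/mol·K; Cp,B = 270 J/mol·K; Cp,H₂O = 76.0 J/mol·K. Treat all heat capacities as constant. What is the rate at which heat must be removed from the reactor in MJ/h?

Q_out = 351 MJ/h

Extent of reaction ξ = 0.657 × 300 / 2 = 98.55 mol/min
Reaction term: ξ·ΔH°_rxn = 98.55 × -59.3 = -5844 kJ/min
Q = ΔH = -5844 kJ/min = -97.4 kW
Heat removed = 350.64 MJ/h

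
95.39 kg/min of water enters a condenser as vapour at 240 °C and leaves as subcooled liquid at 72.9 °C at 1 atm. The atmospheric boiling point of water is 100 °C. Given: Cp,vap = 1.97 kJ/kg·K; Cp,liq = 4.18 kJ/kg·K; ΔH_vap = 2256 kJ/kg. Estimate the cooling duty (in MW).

Q_c = 4.21 MW

vapour 240→100 °C: -275.8 kJ/kg
condensation at 100 °C: -2256 kJ/kg
liquid 100→72.9 °C: -113.28 kJ/kg
Δh = -275.8 + -2256 + -113.28 = -2645.1 kJ/kg
Q = ṁ·Δh = 95.39 kg/min × -2645.1 kJ/kg = -252310 kJ/min
|Q| = 4205.2 kW = 4.2052 MW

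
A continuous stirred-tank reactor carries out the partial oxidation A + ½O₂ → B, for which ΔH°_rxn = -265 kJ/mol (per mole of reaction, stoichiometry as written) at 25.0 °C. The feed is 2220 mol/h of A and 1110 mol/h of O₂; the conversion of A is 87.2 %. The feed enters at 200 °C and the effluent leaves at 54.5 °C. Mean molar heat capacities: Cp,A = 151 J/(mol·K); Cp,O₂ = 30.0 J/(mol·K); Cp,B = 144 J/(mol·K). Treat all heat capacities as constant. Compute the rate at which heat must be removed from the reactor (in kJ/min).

Extent of reaction ξ = 0.872 × 2220 = 1935.8 mol/h
Reaction term: ξ·ΔH°_rxn = 1935.8 × -265 = -513000 kJ/h
Sensible, feed 200→25 °C: -64491 kJ/h
Outlet flows (mol/h): A 284.16, O₂ 142.08, B 1935.8
Sensible, products 25→54.5 °C: 9615 kJ/h
Q = ΔH = -567870 kJ/h = -157.74 kW
Heat removed = 9464.6 kJ/min

Q_out = 9460 kJ/min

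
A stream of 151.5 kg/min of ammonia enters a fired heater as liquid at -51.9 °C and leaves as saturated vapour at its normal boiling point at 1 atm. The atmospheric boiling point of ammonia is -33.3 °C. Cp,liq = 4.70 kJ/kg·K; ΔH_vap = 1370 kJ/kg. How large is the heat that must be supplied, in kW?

liquid -51.9→-33.3 °C: 87.42 kJ/kg
vaporisation at -33.3 °C: 1370 kJ/kg
Δh = 87.42 + 1370 = 1457.4 kJ/kg
Q = ṁ·Δh = 151.5 kg/min × 1457.4 kJ/kg = 220800 kJ/min
|Q| = 3680 kW

Q = 3680 kW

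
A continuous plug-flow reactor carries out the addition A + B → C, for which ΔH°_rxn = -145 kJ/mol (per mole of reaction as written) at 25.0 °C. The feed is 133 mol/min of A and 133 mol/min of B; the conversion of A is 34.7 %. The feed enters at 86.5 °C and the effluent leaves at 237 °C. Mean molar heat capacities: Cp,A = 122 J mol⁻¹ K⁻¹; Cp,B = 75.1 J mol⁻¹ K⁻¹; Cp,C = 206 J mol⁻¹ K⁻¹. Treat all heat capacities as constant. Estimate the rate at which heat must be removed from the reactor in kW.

Extent of reaction ξ = 0.347 × 133 = 46.151 mol/min
Reaction term: ξ·ΔH°_rxn = 46.151 × -145 = -6691.9 kJ/min
Sensible, feed 86.5→25 °C: -1612.2 kJ/min
Outlet flows (mol/min): A 86.849, B 86.849, C 46.151
Sensible, products 25→237 °C: 5644.5 kJ/min
Q = ΔH = -2659.6 kJ/min = -44.326 kW
Heat removed = 44.326 kW

Q_out = 44.3 kW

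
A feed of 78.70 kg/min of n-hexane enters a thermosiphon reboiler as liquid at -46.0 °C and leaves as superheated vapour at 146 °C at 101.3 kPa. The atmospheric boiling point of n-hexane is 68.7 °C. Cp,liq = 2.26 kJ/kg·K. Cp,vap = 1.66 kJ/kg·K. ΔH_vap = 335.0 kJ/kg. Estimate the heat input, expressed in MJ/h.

liquid -46.0→68.7 °C: 259.22 kJ/kg
vaporisation at 68.7 °C: 335 kJ/kg
vapour 68.7→146 °C: 128.32 kJ/kg
Δh = 259.22 + 335 + 128.32 = 722.54 kJ/kg
Q = ṁ·Δh = 78.70 kg/min × 722.54 kJ/kg = 56864 kJ/min
|Q| = 947.73 kW = 3411.8 MJ/h

Q = 3410 MJ/h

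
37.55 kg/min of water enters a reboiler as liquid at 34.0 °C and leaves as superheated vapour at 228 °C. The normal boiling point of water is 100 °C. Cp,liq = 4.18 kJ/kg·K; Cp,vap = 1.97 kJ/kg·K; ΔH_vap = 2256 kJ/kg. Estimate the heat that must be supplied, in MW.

liquid 34.0→100 °C: 275.88 kJ/kg
vaporisation at 100 °C: 2256 kJ/kg
vapour 100→228 °C: 252.16 kJ/kg
Δh = 275.88 + 2256 + 252.16 = 2784 kJ/kg
Q = ṁ·Δh = 37.55 kg/min × 2784 kJ/kg = 104540 kJ/min
|Q| = 1742.3 kW = 1.7423 MW

Q = 1.74 MW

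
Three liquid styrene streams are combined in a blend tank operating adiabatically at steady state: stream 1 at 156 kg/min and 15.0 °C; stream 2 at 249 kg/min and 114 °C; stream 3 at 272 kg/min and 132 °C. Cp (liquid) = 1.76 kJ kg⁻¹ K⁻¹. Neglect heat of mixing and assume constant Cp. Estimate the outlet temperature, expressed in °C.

T_out = 98.4 °C

Adiabatic, steady state ⇒ Σ ṁᵢCp,ᵢ(T_out − Tᵢ) = 0
Σ ṁᵢCp,ᵢTᵢ = 156×1.76×15.0 + 249×1.76×114 + 272×1.76×132 = 117270
Σ ṁᵢCp,ᵢ = 156×1.76 + 249×1.76 + 272×1.76 = 1191.5
T_out = 117270 / 1191.5 = 98.419 °C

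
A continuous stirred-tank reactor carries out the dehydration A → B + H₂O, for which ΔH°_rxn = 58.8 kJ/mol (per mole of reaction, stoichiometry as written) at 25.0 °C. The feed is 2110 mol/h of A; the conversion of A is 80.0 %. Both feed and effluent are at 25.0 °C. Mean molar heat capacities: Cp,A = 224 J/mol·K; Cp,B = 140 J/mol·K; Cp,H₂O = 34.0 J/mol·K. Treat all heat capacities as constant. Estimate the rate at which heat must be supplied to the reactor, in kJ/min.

Extent of reaction ξ = 0.800 × 2110 = 1688 mol/h
Reaction term: ξ·ΔH°_rxn = 1688 × 58.8 = 99254 kJ/h
Q = ΔH = 99254 kJ/h = 27.571 kW
Heat supplied = 1654.2 kJ/min

Q_in = 1650 kJ/min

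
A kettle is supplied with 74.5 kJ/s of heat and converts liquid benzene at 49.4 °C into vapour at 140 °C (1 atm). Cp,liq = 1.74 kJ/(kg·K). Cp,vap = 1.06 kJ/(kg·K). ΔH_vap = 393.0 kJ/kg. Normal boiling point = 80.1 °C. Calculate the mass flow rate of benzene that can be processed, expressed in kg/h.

ṁ = 526 kg/h

Δh = 1.74×(80.1−49.4) + 393.0 + 1.06×(140−80.1) = 509.91 kJ/kg
Q = 74.5 kJ/s = 74.5 kJ/s = 268200 kJ/h
ṁ = Q/Δh = 268200 / 509.91 = 525.97 kg/h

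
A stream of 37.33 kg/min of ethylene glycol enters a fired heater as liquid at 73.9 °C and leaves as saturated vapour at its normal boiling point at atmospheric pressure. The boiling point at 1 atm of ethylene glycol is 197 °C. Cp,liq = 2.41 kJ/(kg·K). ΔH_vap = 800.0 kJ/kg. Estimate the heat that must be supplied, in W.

liquid 73.9→197 °C: 296.67 kJ/kg
vaporisation at 197 °C: 800 kJ/kg
Δh = 296.67 + 800 = 1096.7 kJ/kg
Q = ṁ·Δh = 37.33 kg/min × 1096.7 kJ/kg = 40939 kJ/min
|Q| = 682.31 kW = 682310 W

Q = 682000 W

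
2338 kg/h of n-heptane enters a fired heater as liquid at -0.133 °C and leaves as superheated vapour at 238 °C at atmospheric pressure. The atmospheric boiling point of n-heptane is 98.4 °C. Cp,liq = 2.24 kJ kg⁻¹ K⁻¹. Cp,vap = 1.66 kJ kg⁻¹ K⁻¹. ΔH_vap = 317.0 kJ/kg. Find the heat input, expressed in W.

Q = 500000 W

liquid -0.133→98.4 °C: 220.71 kJ/kg
vaporisation at 98.4 °C: 317 kJ/kg
vapour 98.4→238 °C: 231.74 kJ/kg
Δh = 220.71 + 317 + 231.74 = 769.45 kJ/kg
Q = ṁ·Δh = 2338 kg/h × 769.45 kJ/kg = 1.799e+06 kJ/h
|Q| = 499.71 kW = 499710 W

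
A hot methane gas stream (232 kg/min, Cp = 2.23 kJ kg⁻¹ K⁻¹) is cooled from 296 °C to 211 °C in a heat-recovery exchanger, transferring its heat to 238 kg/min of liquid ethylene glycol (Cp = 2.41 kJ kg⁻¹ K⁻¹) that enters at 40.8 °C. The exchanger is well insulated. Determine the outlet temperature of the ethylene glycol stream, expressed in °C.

T_c,out = 117 °C

Heat released by hot stream: Q = 232 × 2.23 × (296 − 211) = 43976 kJ/min
Energy balance on cold side (adiabatic exchanger): Q = ṁ_c·Cp_c·(T_c,out − T_c,in)
T_c,out = 40.8 + 43976/(238 × 2.41) = 117.47 °C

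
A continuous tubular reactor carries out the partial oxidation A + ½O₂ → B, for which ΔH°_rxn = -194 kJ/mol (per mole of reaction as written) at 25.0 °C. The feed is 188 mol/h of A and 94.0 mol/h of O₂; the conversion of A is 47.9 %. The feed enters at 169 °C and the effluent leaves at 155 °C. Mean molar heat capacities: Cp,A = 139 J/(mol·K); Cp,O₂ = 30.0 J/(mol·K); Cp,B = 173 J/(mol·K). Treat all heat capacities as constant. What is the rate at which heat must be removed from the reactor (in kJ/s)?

Extent of reaction ξ = 0.479 × 188 = 90.052 mol/h
Reaction term: ξ·ΔH°_rxn = 90.052 × -194 = -17470 kJ/h
Sensible, feed 169→25 °C: -4169.1 kJ/h
Outlet flows (mol/h): A 97.948, O₂ 48.974, B 90.052
Sensible, products 25→155 °C: 3986.2 kJ/h
Q = ΔH = -17653 kJ/h = -4.9036 kW
Heat removed = 4.9036 kJ/s

Q_out = 4.90 kJ/s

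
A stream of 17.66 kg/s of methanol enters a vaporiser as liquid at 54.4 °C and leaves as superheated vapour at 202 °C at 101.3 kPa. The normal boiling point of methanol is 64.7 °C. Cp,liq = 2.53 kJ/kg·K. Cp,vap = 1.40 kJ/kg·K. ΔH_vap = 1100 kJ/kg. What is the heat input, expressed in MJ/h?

liquid 54.4→64.7 °C: 26.059 kJ/kg
vaporisation at 64.7 °C: 1100 kJ/kg
vapour 64.7→202 °C: 192.22 kJ/kg
Δh = 26.059 + 1100 + 192.22 = 1318.3 kJ/kg
Q = ṁ·Δh = 17.66 kg/s × 1318.3 kJ/kg = 23281 kJ/s
|Q| = 23281 kW = 83811 MJ/h

Q = 83800 MJ/h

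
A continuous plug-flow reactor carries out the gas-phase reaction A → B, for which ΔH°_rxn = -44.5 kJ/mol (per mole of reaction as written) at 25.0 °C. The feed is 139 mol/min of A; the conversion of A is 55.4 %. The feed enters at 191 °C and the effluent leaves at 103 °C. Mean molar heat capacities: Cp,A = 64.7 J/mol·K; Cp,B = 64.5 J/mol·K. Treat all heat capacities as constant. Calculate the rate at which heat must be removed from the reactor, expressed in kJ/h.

Q_out = 253000 kJ/h

Extent of reaction ξ = 0.554 × 139 = 77.006 mol/min
Reaction term: ξ·ΔH°_rxn = 77.006 × -44.5 = -3426.8 kJ/min
Sensible, feed 191→25 °C: -1492.9 kJ/min
Outlet flows (mol/min): A 61.994, B 77.006
Sensible, products 25→103 °C: 700.28 kJ/min
Q = ΔH = -4219.4 kJ/min = -70.323 kW
Heat removed = 253160 kJ/h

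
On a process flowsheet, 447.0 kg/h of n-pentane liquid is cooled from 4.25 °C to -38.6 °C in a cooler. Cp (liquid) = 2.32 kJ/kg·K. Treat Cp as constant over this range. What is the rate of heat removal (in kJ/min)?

Q = ṁ·Cp·ΔT = 447.0 × 2.32 × (-38.6 − 4.25) = -44437 kJ/h
Converting: 44437 / 3600 s = 12.344 kW
Cooling duty = 740.62 kJ/min

Q_c = 741 kJ/min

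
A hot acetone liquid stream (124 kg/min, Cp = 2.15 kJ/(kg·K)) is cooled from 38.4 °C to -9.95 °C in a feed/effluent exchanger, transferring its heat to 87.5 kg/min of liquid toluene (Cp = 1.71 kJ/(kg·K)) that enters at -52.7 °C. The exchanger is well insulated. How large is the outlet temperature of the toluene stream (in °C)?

Heat released by hot stream: Q = 124 × 2.15 × (38.4 − -9.95) = 12890 kJ/min
Energy balance on cold side (adiabatic exchanger): Q = ṁ_c·Cp_c·(T_c,out − T_c,in)
T_c,out = -52.7 + 12890/(87.5 × 1.71) = 33.449 °C

T_c,out = 33.4 °C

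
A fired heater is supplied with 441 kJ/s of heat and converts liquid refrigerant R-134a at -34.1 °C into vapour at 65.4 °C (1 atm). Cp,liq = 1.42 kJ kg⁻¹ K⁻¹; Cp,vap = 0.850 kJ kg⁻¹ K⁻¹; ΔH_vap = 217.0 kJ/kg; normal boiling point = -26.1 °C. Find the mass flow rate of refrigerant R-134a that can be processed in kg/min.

ṁ = 86.4 kg/min

Δh = 1.42×(-26.1−-34.1) + 217.0 + 0.850×(65.4−-26.1) = 306.13 kJ/kg
Q = 441 kJ/s = 441 kJ/s = 26460 kJ/min
ṁ = Q/Δh = 26460 / 306.13 = 86.432 kg/min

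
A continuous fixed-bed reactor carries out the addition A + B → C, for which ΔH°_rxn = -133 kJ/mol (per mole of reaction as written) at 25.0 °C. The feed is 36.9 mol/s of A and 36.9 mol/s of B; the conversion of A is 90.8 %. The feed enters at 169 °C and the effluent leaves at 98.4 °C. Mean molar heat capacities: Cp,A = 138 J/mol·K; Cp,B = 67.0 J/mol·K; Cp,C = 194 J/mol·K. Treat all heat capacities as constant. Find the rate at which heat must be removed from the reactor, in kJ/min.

Extent of reaction ξ = 0.908 × 36.9 = 33.505 mol/s
Reaction term: ξ·ΔH°_rxn = 33.505 × -133 = -4456.2 kJ/s
Sensible, feed 169→25 °C: -1089.3 kJ/s
Outlet flows (mol/s): A 3.3948, B 3.3948, C 33.505
Sensible, products 25→98.4 °C: 528.18 kJ/s
Q = ΔH = -5017.3 kJ/s = -5017.3 kW
Heat removed = 301040 kJ/min

Q_out = 301000 kJ/min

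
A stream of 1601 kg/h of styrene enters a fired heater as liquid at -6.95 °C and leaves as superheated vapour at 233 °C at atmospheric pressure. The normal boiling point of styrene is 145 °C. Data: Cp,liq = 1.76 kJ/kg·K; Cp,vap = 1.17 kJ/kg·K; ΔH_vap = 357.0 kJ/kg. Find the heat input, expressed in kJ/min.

Q = 19400 kJ/min

liquid -6.95→145 °C: 267.43 kJ/kg
vaporisation at 145 °C: 357 kJ/kg
vapour 145→233 °C: 102.96 kJ/kg
Δh = 267.43 + 357 + 102.96 = 727.39 kJ/kg
Q = ṁ·Δh = 1601 kg/h × 727.39 kJ/kg = 1.1646e+06 kJ/h
|Q| = 323.49 kW = 19409 kJ/min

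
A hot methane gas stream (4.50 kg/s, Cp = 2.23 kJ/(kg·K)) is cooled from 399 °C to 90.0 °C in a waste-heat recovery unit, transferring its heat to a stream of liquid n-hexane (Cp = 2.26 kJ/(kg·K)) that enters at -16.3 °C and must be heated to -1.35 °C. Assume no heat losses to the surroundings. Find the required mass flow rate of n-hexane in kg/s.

ṁ_c = 91.8 kg/s

Heat released by hot stream: Q = 4.50 × 2.23 × (399 − 90.0) = 3100.8 kJ/s
Energy balance on cold side (adiabatic exchanger): Q = ṁ_c·Cp_c·(T_c,out − T_c,in)
ṁ_c = 3100.8 / [2.26 × (-1.35 − -16.3)] = 91.775 kg/s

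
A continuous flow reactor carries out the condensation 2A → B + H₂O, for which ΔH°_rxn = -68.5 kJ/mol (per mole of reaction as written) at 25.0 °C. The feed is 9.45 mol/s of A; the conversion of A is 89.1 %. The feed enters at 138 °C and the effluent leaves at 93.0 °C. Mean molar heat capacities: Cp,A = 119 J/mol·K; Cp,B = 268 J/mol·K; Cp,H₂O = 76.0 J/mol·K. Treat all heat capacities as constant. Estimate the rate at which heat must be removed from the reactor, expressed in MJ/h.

Extent of reaction ξ = 0.891 × 9.45 / 2 = 4.21 mol/s
Reaction term: ξ·ΔH°_rxn = 4.21 × -68.5 = -288.38 kJ/s
Sensible, feed 138→25 °C: -127.07 kJ/s
Outlet flows (mol/s): A 1.03, B 4.21, H₂O 4.21
Sensible, products 25→93.0 °C: 106.81 kJ/s
Q = ΔH = -308.64 kJ/s = -308.64 kW
Heat removed = 1111.1 MJ/h

Q_out = 1110 MJ/h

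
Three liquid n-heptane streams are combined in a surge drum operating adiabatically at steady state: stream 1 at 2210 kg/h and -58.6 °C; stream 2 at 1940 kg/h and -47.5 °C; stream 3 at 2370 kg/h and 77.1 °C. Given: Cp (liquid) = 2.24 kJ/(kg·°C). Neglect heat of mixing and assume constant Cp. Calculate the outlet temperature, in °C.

T_out = -5.97 °C

No heat crosses the boundary, so H_out = H_in.
Σ ṁᵢCp,ᵢTᵢ = 2210×2.24×-58.6 + 1940×2.24×-47.5 + 2370×2.24×77.1 = -87201
Σ ṁᵢCp,ᵢ = 2210×2.24 + 1940×2.24 + 2370×2.24 = 14605
T_out = -87201 / 14605 = -5.9707 °C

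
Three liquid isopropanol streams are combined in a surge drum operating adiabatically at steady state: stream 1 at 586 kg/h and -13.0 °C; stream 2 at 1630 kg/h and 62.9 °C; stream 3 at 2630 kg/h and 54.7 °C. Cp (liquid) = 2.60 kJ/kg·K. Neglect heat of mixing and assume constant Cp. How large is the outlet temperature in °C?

T_out = 49.3 °C

Energy balance with Q = 0: Σ ṁᵢCp,ᵢ(T_out − Tᵢ) = 0
T_out = Σ ṁᵢCp,ᵢTᵢ / Σ ṁᵢCp,ᵢ
      = 620800 / 12600 = 49.272 °C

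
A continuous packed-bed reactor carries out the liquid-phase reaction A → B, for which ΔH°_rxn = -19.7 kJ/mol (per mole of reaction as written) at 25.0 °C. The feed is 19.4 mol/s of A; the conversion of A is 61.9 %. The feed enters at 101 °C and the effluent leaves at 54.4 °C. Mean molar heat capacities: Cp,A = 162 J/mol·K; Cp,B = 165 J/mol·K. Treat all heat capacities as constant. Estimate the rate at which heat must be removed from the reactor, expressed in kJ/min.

Q_out = 22900 kJ/min

Extent of reaction ξ = 0.619 × 19.4 = 12.009 mol/s
Reaction term: ξ·ΔH°_rxn = 12.009 × -19.7 = -236.57 kJ/s
Sensible, feed 101→25 °C: -238.85 kJ/s
Outlet flows (mol/s): A 7.3914, B 12.009
Sensible, products 25→54.4 °C: 93.457 kJ/s
Q = ΔH = -381.96 kJ/s = -381.96 kW
Heat removed = 22918 kJ/min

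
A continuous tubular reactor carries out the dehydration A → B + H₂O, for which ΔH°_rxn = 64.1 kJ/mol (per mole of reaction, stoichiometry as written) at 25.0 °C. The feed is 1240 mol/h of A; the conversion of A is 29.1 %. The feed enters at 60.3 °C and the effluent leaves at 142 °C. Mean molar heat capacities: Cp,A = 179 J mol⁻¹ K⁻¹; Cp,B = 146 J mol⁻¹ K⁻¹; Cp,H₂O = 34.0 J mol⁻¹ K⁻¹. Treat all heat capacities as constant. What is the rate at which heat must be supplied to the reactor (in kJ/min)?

Q_in = 688 kJ/min

Extent of reaction ξ = 0.291 × 1240 = 360.84 mol/h
Reaction term: ξ·ΔH°_rxn = 360.84 × 64.1 = 23130 kJ/h
Sensible, feed 60.3→25 °C: -7835.2 kJ/h
Outlet flows (mol/h): A 879.16, B 360.84, H₂O 360.84
Sensible, products 25→142 °C: 26012 kJ/h
Q = ΔH = 41306 kJ/h = 11.474 kW
Heat supplied = 688.44 kJ/min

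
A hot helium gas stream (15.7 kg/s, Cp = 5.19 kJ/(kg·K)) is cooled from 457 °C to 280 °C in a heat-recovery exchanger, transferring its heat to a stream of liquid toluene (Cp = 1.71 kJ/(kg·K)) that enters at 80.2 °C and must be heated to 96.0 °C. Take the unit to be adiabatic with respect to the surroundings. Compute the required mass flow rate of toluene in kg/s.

Heat released by hot stream: Q = 15.7 × 5.19 × (457 − 280) = 14422 kJ/s
Energy balance on cold side (adiabatic exchanger): Q = ṁ_c·Cp_c·(T_c,out − T_c,in)
ṁ_c = 14422 / [1.71 × (96.0 − 80.2)] = 533.81 kg/s

ṁ_c = 534 kg/s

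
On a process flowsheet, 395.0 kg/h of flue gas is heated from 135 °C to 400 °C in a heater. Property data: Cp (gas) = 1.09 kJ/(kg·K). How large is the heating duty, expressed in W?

Q = 31700 W

Q = ṁ·Cp·ΔT = 395.0 × 1.09 × (400 − 135) = 114100 kJ/h
Converting: 114100 / 3600 s = 31.693 kW
Heating duty = 31693 W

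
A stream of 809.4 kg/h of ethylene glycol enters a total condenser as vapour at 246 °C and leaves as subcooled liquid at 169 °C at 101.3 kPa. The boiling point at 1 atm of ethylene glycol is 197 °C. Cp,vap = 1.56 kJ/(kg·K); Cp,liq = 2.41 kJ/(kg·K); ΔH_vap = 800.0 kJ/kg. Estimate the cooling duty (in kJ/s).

Q_c = 212 kJ/s

vapour 246→197 °C: -76.44 kJ/kg
condensation at 197 °C: -800 kJ/kg
liquid 197→169 °C: -67.48 kJ/kg
Δh = -76.44 + -800 + -67.48 = -943.92 kJ/kg
Q = ṁ·Δh = 809.4 kg/h × -943.92 kJ/kg = -764010 kJ/h
|Q| = 212.22 kW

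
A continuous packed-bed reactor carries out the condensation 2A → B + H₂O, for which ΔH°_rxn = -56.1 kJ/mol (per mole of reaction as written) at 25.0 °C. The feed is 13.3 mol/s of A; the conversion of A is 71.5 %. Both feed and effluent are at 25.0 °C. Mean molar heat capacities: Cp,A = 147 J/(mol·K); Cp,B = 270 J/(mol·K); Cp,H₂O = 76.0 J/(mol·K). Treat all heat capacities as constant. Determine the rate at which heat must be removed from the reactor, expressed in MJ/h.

Q_out = 960 MJ/h

Extent of reaction ξ = 0.715 × 13.3 / 2 = 4.7548 mol/s
Reaction term: ξ·ΔH°_rxn = 4.7548 × -56.1 = -266.74 kJ/s
Q = ΔH = -266.74 kJ/s = -266.74 kW
Heat removed = 960.27 MJ/h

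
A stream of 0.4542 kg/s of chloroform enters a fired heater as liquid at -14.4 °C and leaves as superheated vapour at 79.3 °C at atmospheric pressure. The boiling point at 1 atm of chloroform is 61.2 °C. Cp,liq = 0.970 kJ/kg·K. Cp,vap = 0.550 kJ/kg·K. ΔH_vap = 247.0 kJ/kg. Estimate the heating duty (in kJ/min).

liquid -14.4→61.2 °C: 73.332 kJ/kg
vaporisation at 61.2 °C: 247 kJ/kg
vapour 61.2→79.3 °C: 9.955 kJ/kg
Δh = 73.332 + 247 + 9.955 = 330.29 kJ/kg
Q = ṁ·Δh = 0.4542 kg/s × 330.29 kJ/kg = 150.02 kJ/s
|Q| = 150.02 kW = 9001 kJ/min

Q = 9000 kJ/min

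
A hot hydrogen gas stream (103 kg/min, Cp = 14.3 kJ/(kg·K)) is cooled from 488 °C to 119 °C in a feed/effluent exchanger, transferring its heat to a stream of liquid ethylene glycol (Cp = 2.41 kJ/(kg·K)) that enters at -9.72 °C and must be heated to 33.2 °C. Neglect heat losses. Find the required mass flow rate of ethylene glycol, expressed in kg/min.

ṁ_c = 5250 kg/min

Heat released by hot stream: Q = 103 × 14.3 × (488 − 119) = 543500 kJ/min
Energy balance on cold side (adiabatic exchanger): Q = ṁ_c·Cp_c·(T_c,out − T_c,in)
ṁ_c = 543500 / [2.41 × (33.2 − -9.72)] = 5254.4 kg/min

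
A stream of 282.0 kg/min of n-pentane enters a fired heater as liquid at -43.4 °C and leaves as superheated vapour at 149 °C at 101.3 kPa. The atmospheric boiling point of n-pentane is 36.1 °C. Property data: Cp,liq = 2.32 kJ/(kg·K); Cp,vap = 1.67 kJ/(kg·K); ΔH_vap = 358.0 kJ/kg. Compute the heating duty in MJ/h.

liquid -43.4→36.1 °C: 184.44 kJ/kg
vaporisation at 36.1 °C: 358 kJ/kg
vapour 36.1→149 °C: 188.54 kJ/kg
Δh = 184.44 + 358 + 188.54 = 730.98 kJ/kg
Q = ṁ·Δh = 282.0 kg/min × 730.98 kJ/kg = 206140 kJ/min
|Q| = 3435.6 kW = 12368 MJ/h

Q = 12400 MJ/h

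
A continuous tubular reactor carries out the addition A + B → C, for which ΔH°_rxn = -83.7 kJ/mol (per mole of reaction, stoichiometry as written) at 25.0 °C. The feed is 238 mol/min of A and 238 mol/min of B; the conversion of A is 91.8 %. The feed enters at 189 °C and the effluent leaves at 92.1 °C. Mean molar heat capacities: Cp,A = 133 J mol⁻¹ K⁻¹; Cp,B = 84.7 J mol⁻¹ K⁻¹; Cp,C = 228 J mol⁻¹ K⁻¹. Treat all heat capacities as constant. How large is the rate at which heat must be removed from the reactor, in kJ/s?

Extent of reaction ξ = 0.918 × 238 = 218.48 mol/min
Reaction term: ξ·ΔH°_rxn = 218.48 × -83.7 = -18287 kJ/min
Sensible, feed 189→25 °C: -8497.3 kJ/min
Outlet flows (mol/min): A 19.516, B 19.516, C 218.48
Sensible, products 25→92.1 °C: 3627.6 kJ/min
Q = ΔH = -23157 kJ/min = -385.95 kW
Heat removed = 385.95 kJ/s

Q_out = 386 kJ/s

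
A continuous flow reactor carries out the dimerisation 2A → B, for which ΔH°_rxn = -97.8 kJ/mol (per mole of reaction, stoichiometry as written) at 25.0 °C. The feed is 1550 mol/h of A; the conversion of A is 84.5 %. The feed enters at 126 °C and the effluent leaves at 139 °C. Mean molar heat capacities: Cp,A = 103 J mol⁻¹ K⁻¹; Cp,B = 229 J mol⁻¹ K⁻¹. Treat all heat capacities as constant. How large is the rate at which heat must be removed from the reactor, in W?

Extent of reaction ξ = 0.845 × 1550 / 2 = 654.88 mol/h
Reaction term: ξ·ΔH°_rxn = 654.88 × -97.8 = -64047 kJ/h
Sensible, feed 126→25 °C: -16125 kJ/h
Outlet flows (mol/h): A 240.25, B 654.88
Sensible, products 25→139 °C: 19917 kJ/h
Q = ΔH = -60254 kJ/h = -16.737 kW
Heat removed = 16737 W

Q_out = 16700 W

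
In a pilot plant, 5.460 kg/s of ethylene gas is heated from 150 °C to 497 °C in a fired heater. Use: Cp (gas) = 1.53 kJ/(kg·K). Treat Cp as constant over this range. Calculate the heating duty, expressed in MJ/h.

Q = ṁ·Cp·ΔT = 5.460 × 1.53 × (497 − 150) = 2898.8 kJ/s
Heating duty = 10436 MJ/h

Q = 10400 MJ/h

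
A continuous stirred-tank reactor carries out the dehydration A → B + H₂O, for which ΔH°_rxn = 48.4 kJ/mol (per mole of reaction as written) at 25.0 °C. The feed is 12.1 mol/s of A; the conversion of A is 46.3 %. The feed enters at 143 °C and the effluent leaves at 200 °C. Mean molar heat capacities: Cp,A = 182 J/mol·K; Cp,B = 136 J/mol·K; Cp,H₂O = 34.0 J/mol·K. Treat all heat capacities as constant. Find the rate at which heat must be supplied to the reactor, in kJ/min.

Extent of reaction ξ = 0.463 × 12.1 = 5.6023 mol/s
Reaction term: ξ·ΔH°_rxn = 5.6023 × 48.4 = 271.15 kJ/s
Sensible, feed 143→25 °C: -259.86 kJ/s
Outlet flows (mol/s): A 6.4977, B 5.6023, H₂O 5.6023
Sensible, products 25→200 °C: 373.62 kJ/s
Q = ΔH = 384.91 kJ/s = 384.91 kW
Heat supplied = 23095 kJ/min

Q_in = 23100 kJ/min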